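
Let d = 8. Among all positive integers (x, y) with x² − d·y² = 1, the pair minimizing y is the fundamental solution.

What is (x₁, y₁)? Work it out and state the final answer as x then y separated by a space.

3 1

√8 → a₀=2, period (1,4); ℓ=2 even so k=1
i=0: a=2 ⇒ p=2, q=1
i=1: a=1 ⇒ p=3, q=1
(x₁, y₁) = (3, 1);  3² − 8·1² = 1 ✓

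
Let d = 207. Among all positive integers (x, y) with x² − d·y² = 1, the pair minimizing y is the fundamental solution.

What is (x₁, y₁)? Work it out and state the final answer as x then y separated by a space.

1151 80

√207 → a₀=14, period (2,1,1,2,1,1,2,28); ℓ=8 even so k=7
i=0: a=14 ⇒ p=14, q=1
i=1: a=2 ⇒ p=29, q=2
…
i=4: a=2 ⇒ p=187, q=13
i=5: a=1 ⇒ p=259, q=18
i=6: a=1 ⇒ p=446, q=31
i=7: a=2 ⇒ p=1151, q=80
fundamental: x₁=1151, y₁=80  (since 1324801 − 207·6400 = 1)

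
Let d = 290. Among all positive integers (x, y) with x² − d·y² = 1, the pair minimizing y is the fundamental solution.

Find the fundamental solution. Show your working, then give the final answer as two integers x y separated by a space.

√290 → a₀=17, period (34); ℓ=1 odd so k=1
i=0: a=17 ⇒ p=17, q=1
i=1: a=34 ⇒ p=579, q=34
(x₁, y₁) = (579, 34);  579² − 290·34² = 1 ✓

579 34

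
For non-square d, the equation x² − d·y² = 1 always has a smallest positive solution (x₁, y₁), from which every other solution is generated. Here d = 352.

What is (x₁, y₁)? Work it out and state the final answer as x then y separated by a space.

√352 → a₀=18, period (1,3,5,9,5,3,1,36); ℓ=8 even so k=7
k=0  a_k=18  p_k/q_k = 18/1
k=1  a_k=1  p_k/q_k = 19/1
k=2  a_k=3  p_k/q_k = 75/4
k=3  a_k=5  p_k/q_k = 394/21
…
k=6  a_k=3  p_k/q_k = 59118/3151
k=7  a_k=1  p_k/q_k = 77617/4137
fundamental: x₁=77617, y₁=4137  (since 6024398689 − 352·17114769 = 1)

77617 4137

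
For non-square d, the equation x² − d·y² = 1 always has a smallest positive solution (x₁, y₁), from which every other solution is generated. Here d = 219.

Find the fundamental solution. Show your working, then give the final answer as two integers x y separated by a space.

74 5

[14; 1,3,1,28] for √219; ℓ=4 ⇒ convergent index 3
k=0  a_k=14  p_k/q_k = 14/1
…
k=2  a_k=3  p_k/q_k = 59/4
k=3  a_k=1  p_k/q_k = 74/5
(x₁, y₁) = (74, 5);  74² − 219·5² = 1 ✓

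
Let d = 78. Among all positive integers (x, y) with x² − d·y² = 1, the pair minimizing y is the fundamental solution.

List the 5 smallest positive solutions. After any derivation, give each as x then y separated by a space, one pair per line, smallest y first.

d=78: √d = [8; 1,4,1,16] (ℓ=4, even), read p_3/q_3
k=0  a_k=8  p_k/q_k = 8/1
k=1  a_k=1  p_k/q_k = 9/1
k=2  a_k=4  p_k/q_k = 44/5
k=3  a_k=1  p_k/q_k = 53/6
→ (53, 6).  Check: 53²=2809, 78·6²=2808, difference 1.
n=2: (53,6)∘(53,6) = (53·53+78·6·6, 53·6+6·53) = (5617,636)
n=3: (5617,636)∘(53,6) = (53·5617+78·6·636, 53·636+6·5617) = (595349,67410)
n=4: (595349,67410)∘(53,6) = (53·595349+78·6·67410, 53·67410+6·595349) = (63101377,7144824)
n=5: (63101377,7144824)∘(53,6) = (53·63101377+78·6·7144824, 53·7144824+6·63101377) = (6688150613,757283934)

53 6
5617 636
595349 67410
63101377 7144824
6688150613 757283934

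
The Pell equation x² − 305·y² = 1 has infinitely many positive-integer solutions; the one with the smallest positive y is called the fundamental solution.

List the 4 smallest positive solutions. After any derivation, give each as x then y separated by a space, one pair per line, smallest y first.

489 28
478241 27384
467719209 26781524
457428908161 26192303088

d=305: √d = [17; 2,6,2,34] (ℓ=4, even), read p_3/q_3
k=0  a_k=17  p_k/q_k = 17/1
…
k=2  a_k=6  p_k/q_k = 227/13
k=3  a_k=2  p_k/q_k = 489/28
→ (489, 28).  Check: 489²=239121, 305·28²=239120, difference 1.
n=2: (489,28)∘(489,28) = (489·489+305·28·28, 489·28+28·489) = (478241,27384)
n=3: (478241,27384)∘(489,28) = (489·478241+305·28·27384, 489·27384+28·478241) = (467719209,26781524)
n=4: (467719209,26781524)∘(489,28) = (489·467719209+305·28·26781524, 489·26781524+28·467719209) = (457428908161,26192303088)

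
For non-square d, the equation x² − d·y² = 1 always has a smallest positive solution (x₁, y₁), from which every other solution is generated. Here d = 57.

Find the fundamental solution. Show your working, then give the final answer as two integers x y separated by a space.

d=57: √d = [7; 1,1,4,1,1,14] (ℓ=6, even), read p_5/q_5
k=0  a_k=7  p_k/q_k = 7/1
k=1  a_k=1  p_k/q_k = 8/1
…
k=3  a_k=4  p_k/q_k = 68/9
k=4  a_k=1  p_k/q_k = 83/11
k=5  a_k=1  p_k/q_k = 151/20
→ (151, 20).  Check: 151²=22801, 57·20²=22800, difference 1.

151 20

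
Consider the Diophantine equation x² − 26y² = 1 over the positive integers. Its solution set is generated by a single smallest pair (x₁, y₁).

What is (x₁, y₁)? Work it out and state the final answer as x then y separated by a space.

√26 → a₀=5, period (10); ℓ=1 odd so k=1
i=0: a=5 ⇒ p=5, q=1
i=1: a=10 ⇒ p=51, q=10
(x₁, y₁) = (51, 10);  51² − 26·10² = 1 ✓

51 10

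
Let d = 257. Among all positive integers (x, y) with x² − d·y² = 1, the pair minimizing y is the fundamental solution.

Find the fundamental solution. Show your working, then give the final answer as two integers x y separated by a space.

513 32

√257 → a₀=16, period (32); ℓ=1 odd so k=1
k=0  a_k=16  p_k/q_k = 16/1
k=1  a_k=32  p_k/q_k = 513/32
fundamental: x₁=513, y₁=32  (since 263169 − 257·1024 = 1)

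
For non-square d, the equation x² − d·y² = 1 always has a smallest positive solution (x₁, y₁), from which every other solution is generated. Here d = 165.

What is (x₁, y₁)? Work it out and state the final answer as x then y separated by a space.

√165 = [12; 1,5,2,5,1,24, …], period ℓ=6 (even) → k=5
k=0  a_k=12  p_k/q_k = 12/1
k=1  a_k=1  p_k/q_k = 13/1
k=2  a_k=5  p_k/q_k = 77/6
k=3  a_k=2  p_k/q_k = 167/13
k=4  a_k=5  p_k/q_k = 912/71
k=5  a_k=1  p_k/q_k = 1079/84
→ (1079, 84).  Check: 1079²=1164241, 165·84²=1164240, difference 1.

1079 84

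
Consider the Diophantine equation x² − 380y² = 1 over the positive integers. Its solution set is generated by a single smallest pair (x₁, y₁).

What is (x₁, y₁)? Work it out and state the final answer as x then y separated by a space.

39 2

d=380: √d = [19; 2,38] (ℓ=2, even), read p_1/q_1
i=0: a=19 ⇒ p=19, q=1
i=1: a=2 ⇒ p=39, q=2
→ (39, 2).  Check: 39²=1521, 380·2²=1520, difference 1.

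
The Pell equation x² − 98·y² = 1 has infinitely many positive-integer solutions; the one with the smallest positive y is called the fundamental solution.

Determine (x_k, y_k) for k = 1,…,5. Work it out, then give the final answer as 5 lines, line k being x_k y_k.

[9; 1,8,1,18] for √98; ℓ=4 ⇒ convergent index 3
i=0: a=9 ⇒ p=9, q=1
…
i=2: a=8 ⇒ p=89, q=9
i=3: a=1 ⇒ p=99, q=10
→ (99, 10).  Check: 99²=9801, 98·10²=9800, difference 1.
n=2: (99,10)∘(99,10) = (99·99+98·10·10, 99·10+10·99) = (19601,1980)
n=3: (19601,1980)∘(99,10) = (99·19601+98·10·1980, 99·1980+10·19601) = (3880899,392030)
n=4: (3880899,392030)∘(99,10) = (99·3880899+98·10·392030, 99·392030+10·3880899) = (768398401,77619960)
n=5: (768398401,77619960)∘(99,10) = (99·768398401+98·10·77619960, 99·77619960+10·768398401) = (152139002499,15368360050)

99 10
19601 1980
3880899 392030
768398401 77619960
152139002499 15368360050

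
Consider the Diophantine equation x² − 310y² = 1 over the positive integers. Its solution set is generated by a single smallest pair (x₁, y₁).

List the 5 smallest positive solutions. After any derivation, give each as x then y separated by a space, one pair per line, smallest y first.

d=310: √d = [17; 1,1,1,1,5,…,1,1,34] (ℓ=16, even), read p_15/q_15
a_0=17:  p_0=17·1+0=17,  q_0=17·0+1=1
a_1=1:  p_1=1·17+1=18,  q_1=1·1+0=1
a_2=1:  p_2=1·18+17=35,  q_2=1·1+1=2
a_3=1:  p_3=1·35+18=53,  q_3=1·2+1=3
a_4=1:  p_4=1·53+35=88,  q_4=1·3+2=5
a_5=5:  p_5=5·88+53=493,  q_5=5·5+3=28
a_6=3:  p_6=3·493+88=1567,  q_6=3·28+5=89
a_7=1:  p_7=1·1567+493=2060,  q_7=1·89+28=117
…
a_9=1:  p_9=1·5687+2060=7747,  q_9=1·323+117=440
…
a_11=5:  p_11=5·28928+7747=152387,  q_11=5·1643+440=8655
a_12=1:  p_12=1·152387+28928=181315,  q_12=1·8655+1643=10298
a_13=1:  p_13=1·181315+152387=333702,  q_13=1·10298+8655=18953
a_14=1:  p_14=1·333702+181315=515017,  q_14=1·18953+10298=29251
a_15=1:  p_15=1·515017+333702=848719,  q_15=1·29251+18953=48204
→ (848719, 48204).  Check: 848719²=720323940961, 310·48204²=720323940960, difference 1.
k=2:  x_2 = 848719·848719+310·48204·48204 = 1440647881921,  y_2 = 848719·48204+48204·848719 = 81823301352
k=3:  x_3 = 848719·1440647881921+310·48204·81823301352 = 2445410459391369679,  y_3 = 848719·81823301352+48204·1440647881921 = 138889981000287972
k=4:  x_4 = 848719·2445410459391369679+310·48204·138889981000287972 = 4150932639366927117300481,  y_4 = 848719·138889981000287972+48204·2445410459391369679 = 235757131569084991314384
k=5:  x_5 = 848719·4150932639366927117300481+310·48204·235757131569084991314384 = 7045950797499272621676902497999,  y_5 = 848719·235757131569084991314384+48204·4150932639366927117300481 = 400183113896225599505705060220

848719 48204
1440647881921 81823301352
2445410459391369679 138889981000287972
4150932639366927117300481 235757131569084991314384
7045950797499272621676902497999 400183113896225599505705060220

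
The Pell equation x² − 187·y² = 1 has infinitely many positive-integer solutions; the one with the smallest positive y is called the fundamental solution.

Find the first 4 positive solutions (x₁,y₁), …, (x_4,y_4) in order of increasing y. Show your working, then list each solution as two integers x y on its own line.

1682 123
5658247 413772
19034341226 1391928885
64031518226017 4682448355368

[13; 1,2,13,2,1,26] for √187; ℓ=6 ⇒ convergent index 5
a_0=13:  p_0=13·1+0=13,  q_0=13·0+1=1
…
a_4=2:  p_4=2·547+41=1135,  q_4=2·40+3=83
a_5=1:  p_5=1·1135+547=1682,  q_5=1·83+40=123
→ (1682, 123).  Check: 1682²=2829124, 187·123²=2829123, difference 1.
(1682+123√187)^2 = 5658247 + 413772√187
(1682+123√187)^3 = 19034341226 + 1391928885√187
(1682+123√187)^4 = 64031518226017 + 4682448355368√187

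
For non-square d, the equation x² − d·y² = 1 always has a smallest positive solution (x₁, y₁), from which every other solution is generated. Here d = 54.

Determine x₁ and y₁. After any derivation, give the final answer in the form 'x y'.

√54 → a₀=7, period (2,1,6,1,2,14); ℓ=6 even so k=5
a_0=7:  p_0=7·1+0=7,  q_0=7·0+1=1
a_1=2:  p_1=2·7+1=15,  q_1=2·1+0=2
…
a_3=6:  p_3=6·22+15=147,  q_3=6·3+2=20
a_4=1:  p_4=1·147+22=169,  q_4=1·20+3=23
a_5=2:  p_5=2·169+147=485,  q_5=2·23+20=66
fundamental: x₁=485, y₁=66  (since 235225 − 54·4356 = 1)

485 66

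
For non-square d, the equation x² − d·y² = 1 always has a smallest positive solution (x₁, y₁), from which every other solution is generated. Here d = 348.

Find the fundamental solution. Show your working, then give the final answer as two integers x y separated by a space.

√348 = [18; 1,1,1,8,1,1,1,36, …], period ℓ=8 (even) → k=7
k=0  a_k=18  p_k/q_k = 18/1
…
k=4  a_k=8  p_k/q_k = 485/26
…
k=6  a_k=1  p_k/q_k = 1026/55
k=7  a_k=1  p_k/q_k = 1567/84
→ (1567, 84).  Check: 1567²=2455489, 348·84²=2455488, difference 1.

1567 84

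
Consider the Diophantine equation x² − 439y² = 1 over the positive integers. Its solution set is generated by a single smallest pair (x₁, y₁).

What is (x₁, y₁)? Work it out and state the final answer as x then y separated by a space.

440 21

√439 → a₀=20, period (1,19,1,40); ℓ=4 even so k=3
k=0  a_k=20  p_k/q_k = 20/1
k=1  a_k=1  p_k/q_k = 21/1
k=2  a_k=19  p_k/q_k = 419/20
k=3  a_k=1  p_k/q_k = 440/21
(x₁, y₁) = (440, 21);  440² − 439·21² = 1 ✓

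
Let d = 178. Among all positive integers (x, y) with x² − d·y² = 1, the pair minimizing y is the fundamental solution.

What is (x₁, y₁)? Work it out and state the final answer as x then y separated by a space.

√178 = [13; 2,1,12,1,2,26, …], period ℓ=6 (even) → k=5
a_0=13:  p_0=13·1+0=13,  q_0=13·0+1=1
a_1=2:  p_1=2·13+1=27,  q_1=2·1+0=2
…
a_3=12:  p_3=12·40+27=507,  q_3=12·3+2=38
a_4=1:  p_4=1·507+40=547,  q_4=1·38+3=41
a_5=2:  p_5=2·547+507=1601,  q_5=2·41+38=120
(x₁, y₁) = (1601, 120);  1601² − 178·120² = 1 ✓

1601 120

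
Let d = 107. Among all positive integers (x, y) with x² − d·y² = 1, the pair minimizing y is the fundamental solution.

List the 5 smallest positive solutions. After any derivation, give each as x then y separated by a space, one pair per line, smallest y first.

962 93
1850887 178932
3561105626 344265075
6851565373537 662365825368
13182408217579562 1274391503742957

d=107: √d = [10; 2,1,9,1,2,20] (ℓ=6, even), read p_5/q_5
i=0: a=10 ⇒ p=10, q=1
i=1: a=2 ⇒ p=21, q=2
i=2: a=1 ⇒ p=31, q=3
i=3: a=9 ⇒ p=300, q=29
i=4: a=1 ⇒ p=331, q=32
i=5: a=2 ⇒ p=962, q=93
→ (962, 93).  Check: 962²=925444, 107·93²=925443, difference 1.
(x_2, y_2) = (962·962 + 107·93·93, 962·93 + 93·962) = (1850887, 178932)
(x_3, y_3) = (962·1850887 + 107·93·178932, 962·178932 + 93·1850887) = (3561105626, 344265075)
(x_4, y_4) = (962·3561105626 + 107·93·344265075, 962·344265075 + 93·3561105626) = (6851565373537, 662365825368)
(x_5, y_5) = (962·6851565373537 + 107·93·662365825368, 962·662365825368 + 93·6851565373537) = (13182408217579562, 1274391503742957)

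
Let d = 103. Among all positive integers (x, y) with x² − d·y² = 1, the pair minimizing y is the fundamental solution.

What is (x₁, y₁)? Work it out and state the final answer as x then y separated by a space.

227528 22419

d=103: √d = [10; 6,1,2,1,1,9,1,1,2,1,6,20] (ℓ=12, even), read p_11/q_11
step 0: (10, 1)  from 10·(1,0) + (0,1)
…
step 3: (203, 20)  from 2·(71,7) + (61,6)
step 4: (274, 27)  from 1·(203,20) + (71,7)
step 5: (477, 47)  from 1·(274,27) + (203,20)
…
step 10: (33877, 3338)  from 1·(24266,2391) + (9611,947)
step 11: (227528, 22419)  from 6·(33877,3338) + (24266,2391)
→ (227528, 22419).  Check: 227528²=51768990784, 103·22419²=51768990783, difference 1.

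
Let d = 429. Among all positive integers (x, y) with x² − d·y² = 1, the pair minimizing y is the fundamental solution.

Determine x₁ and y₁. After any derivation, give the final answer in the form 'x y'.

√429 → a₀=20, period (1,2,2,9,1,12,1,9,2,2,1,40); ℓ=12 even so k=11
step 0: (20, 1)  from 20·(1,0) + (0,1)
…
step 5: (1512, 73)  from 1·(1367,66) + (145,7)
…
step 7: (21023, 1015)  from 1·(19511,942) + (1512,73)
step 8: (208718, 10077)  from 9·(21023,1015) + (19511,942)
…
step 10: (1085636, 52415)  from 2·(438459,21169) + (208718,10077)
step 11: (1524095, 73584)  from 1·(1085636,52415) + (438459,21169)
→ (1524095, 73584).  Check: 1524095²=2322865569025, 429·73584²=2322865569024, difference 1.

1524095 73584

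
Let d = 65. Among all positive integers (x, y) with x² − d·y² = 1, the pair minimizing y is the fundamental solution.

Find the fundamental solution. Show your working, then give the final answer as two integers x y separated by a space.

129 16

√65 → a₀=8, period (16); ℓ=1 odd so k=1
a_0=8:  p_0=8·1+0=8,  q_0=8·0+1=1
a_1=16:  p_1=16·8+1=129,  q_1=16·1+0=16
fundamental: x₁=129, y₁=16  (since 16641 − 65·256 = 1)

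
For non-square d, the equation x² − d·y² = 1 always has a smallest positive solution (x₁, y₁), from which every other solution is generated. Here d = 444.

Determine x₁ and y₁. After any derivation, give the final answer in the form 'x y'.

295 14

√444 = [21; 14,42, …], period ℓ=2 (even) → k=1
i=0: a=21 ⇒ p=21, q=1
i=1: a=14 ⇒ p=295, q=14
→ (295, 14).  Check: 295²=87025, 444·14²=87024, difference 1.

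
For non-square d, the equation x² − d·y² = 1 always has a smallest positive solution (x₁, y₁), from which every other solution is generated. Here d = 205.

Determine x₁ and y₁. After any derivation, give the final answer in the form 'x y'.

39689 2772

d=205: √d = [14; 3,6,1,4,1,6,3,28] (ℓ=8, even), read p_7/q_7
i=0: a=14 ⇒ p=14, q=1
…
i=5: a=1 ⇒ p=1847, q=129
i=6: a=6 ⇒ p=12614, q=881
i=7: a=3 ⇒ p=39689, q=2772
(x₁, y₁) = (39689, 2772);  39689² − 205·2772² = 1 ✓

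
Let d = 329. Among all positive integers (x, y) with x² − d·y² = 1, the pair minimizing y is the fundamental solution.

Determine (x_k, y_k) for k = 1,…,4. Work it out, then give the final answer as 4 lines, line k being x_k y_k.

2376415 131016
11294696504449 622696775280
53681772387237964255 2959571914453911384
255140338255224918953587201 14066342182173360946441440

√329 = [18; 7,4,2,1,1,4,1,1,2,4,7,36, …], period ℓ=12 (even) → k=11
a_0=18:  p_0=18·1+0=18,  q_0=18·0+1=1
a_1=7:  p_1=7·18+1=127,  q_1=7·1+0=7
a_2=4:  p_2=4·127+18=526,  q_2=4·7+1=29
a_3=2:  p_3=2·526+127=1179,  q_3=2·29+7=65
a_4=1:  p_4=1·1179+526=1705,  q_4=1·65+29=94
…
a_6=4:  p_6=4·2884+1705=13241,  q_6=4·159+94=730
…
a_8=1:  p_8=1·16125+13241=29366,  q_8=1·889+730=1619
a_9=2:  p_9=2·29366+16125=74857,  q_9=2·1619+889=4127
a_10=4:  p_10=4·74857+29366=328794,  q_10=4·4127+1619=18127
a_11=7:  p_11=7·328794+74857=2376415,  q_11=7·18127+4127=131016
(x₁, y₁) = (2376415, 131016);  2376415² − 329·131016² = 1 ✓
k=2:  x_2 = 2376415·2376415+329·131016·131016 = 11294696504449,  y_2 = 2376415·131016+131016·2376415 = 622696775280
k=3:  x_3 = 2376415·11294696504449+329·131016·622696775280 = 53681772387237964255,  y_3 = 2376415·622696775280+131016·11294696504449 = 2959571914453911384
k=4:  x_4 = 2376415·53681772387237964255+329·131016·2959571914453911384 = 255140338255224918953587201,  y_4 = 2376415·2959571914453911384+131016·53681772387237964255 = 14066342182173360946441440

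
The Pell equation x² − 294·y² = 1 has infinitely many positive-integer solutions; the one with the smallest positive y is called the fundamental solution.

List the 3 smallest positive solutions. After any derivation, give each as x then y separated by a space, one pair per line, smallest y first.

4801 280
46099201 2688560
442644523201 25815552840

√294 → a₀=17, period (6,1,4,1,6,34); ℓ=6 even so k=5
step 0: (17, 1)  from 17·(1,0) + (0,1)
…
step 4: (703, 41)  from 1·(583,34) + (120,7)
step 5: (4801, 280)  from 6·(703,41) + (583,34)
(x₁, y₁) = (4801, 280);  4801² − 294·280² = 1 ✓
(x_2, y_2) = (4801·4801 + 294·280·280, 4801·280 + 280·4801) = (46099201, 2688560)
(x_3, y_3) = (4801·46099201 + 294·280·2688560, 4801·2688560 + 280·46099201) = (442644523201, 25815552840)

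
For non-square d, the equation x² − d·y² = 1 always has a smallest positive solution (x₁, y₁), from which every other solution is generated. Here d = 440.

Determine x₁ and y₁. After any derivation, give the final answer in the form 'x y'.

21 1

√440 = [20; 1,40, …], period ℓ=2 (even) → k=1
a_0=20:  p_0=20·1+0=20,  q_0=20·0+1=1
a_1=1:  p_1=1·20+1=21,  q_1=1·1+0=1
→ (21, 1).  Check: 21²=441, 440·1²=440, difference 1.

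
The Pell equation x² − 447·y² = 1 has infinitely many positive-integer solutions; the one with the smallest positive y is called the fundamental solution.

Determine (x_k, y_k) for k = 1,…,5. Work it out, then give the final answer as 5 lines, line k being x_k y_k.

148 7
43807 2072
12966724 613305
3838106497 181536208
1136066556388 53734104263

d=447: √d = [21; 7,42] (ℓ=2, even), read p_1/q_1
step 0: (21, 1)  from 21·(1,0) + (0,1)
step 1: (148, 7)  from 7·(21,1) + (1,0)
(x₁, y₁) = (148, 7);  148² − 447·7² = 1 ✓
k=2:  x_2 = 148·148+447·7·7 = 43807,  y_2 = 148·7+7·148 = 2072
k=3:  x_3 = 148·43807+447·7·2072 = 12966724,  y_3 = 148·2072+7·43807 = 613305
k=4:  x_4 = 148·12966724+447·7·613305 = 3838106497,  y_4 = 148·613305+7·12966724 = 181536208
k=5:  x_5 = 148·3838106497+447·7·181536208 = 1136066556388,  y_5 = 148·181536208+7·3838106497 = 53734104263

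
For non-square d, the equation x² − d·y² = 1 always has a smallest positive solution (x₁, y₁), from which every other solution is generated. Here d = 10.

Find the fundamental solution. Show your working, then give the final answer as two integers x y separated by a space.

√10 = [3; 6, …], period ℓ=1 (odd) → k=1
k=0  a_k=3  p_k/q_k = 3/1
k=1  a_k=6  p_k/q_k = 19/6
(x₁, y₁) = (19, 6);  19² − 10·6² = 1 ✓

19 6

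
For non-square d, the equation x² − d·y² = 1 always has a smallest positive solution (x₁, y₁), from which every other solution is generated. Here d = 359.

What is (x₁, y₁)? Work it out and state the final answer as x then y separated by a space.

360 19

√359 → a₀=18, period (1,17,1,36); ℓ=4 even so k=3
k=0  a_k=18  p_k/q_k = 18/1
…
k=2  a_k=17  p_k/q_k = 341/18
k=3  a_k=1  p_k/q_k = 360/19
→ (360, 19).  Check: 360²=129600, 359·19²=129599, difference 1.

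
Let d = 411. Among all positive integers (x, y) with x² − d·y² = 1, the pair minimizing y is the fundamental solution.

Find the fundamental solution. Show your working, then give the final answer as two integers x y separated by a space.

√411 → a₀=20, period (3,1,1,1,19,1,1,1,3,40); ℓ=10 even so k=9
i=0: a=20 ⇒ p=20, q=1
i=1: a=3 ⇒ p=61, q=3
i=2: a=1 ⇒ p=81, q=4
i=3: a=1 ⇒ p=142, q=7
i=4: a=1 ⇒ p=223, q=11
i=5: a=19 ⇒ p=4379, q=216
i=6: a=1 ⇒ p=4602, q=227
i=7: a=1 ⇒ p=8981, q=443
i=8: a=1 ⇒ p=13583, q=670
i=9: a=3 ⇒ p=49730, q=2453
(x₁, y₁) = (49730, 2453);  49730² − 411·2453² = 1 ✓

49730 2453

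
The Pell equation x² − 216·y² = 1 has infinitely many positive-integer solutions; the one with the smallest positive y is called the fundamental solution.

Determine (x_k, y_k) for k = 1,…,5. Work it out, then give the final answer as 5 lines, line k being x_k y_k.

√216 → a₀=14, period (1,2,3,2,1,28); ℓ=6 even so k=5
a_0=14:  p_0=14·1+0=14,  q_0=14·0+1=1
a_1=1:  p_1=1·14+1=15,  q_1=1·1+0=1
a_2=2:  p_2=2·15+14=44,  q_2=2·1+1=3
a_3=3:  p_3=3·44+15=147,  q_3=3·3+1=10
a_4=2:  p_4=2·147+44=338,  q_4=2·10+3=23
a_5=1:  p_5=1·338+147=485,  q_5=1·23+10=33
→ (485, 33).  Check: 485²=235225, 216·33²=235224, difference 1.
(485+33√216)^2 = 470449 + 32010√216
(485+33√216)^3 = 456335045 + 31049667√216
(485+33√216)^4 = 442644523201 + 30118144980√216
(485+33√216)^5 = 429364731169925 + 29214569580933√216

485 33
470449 32010
456335045 31049667
442644523201 30118144980
429364731169925 29214569580933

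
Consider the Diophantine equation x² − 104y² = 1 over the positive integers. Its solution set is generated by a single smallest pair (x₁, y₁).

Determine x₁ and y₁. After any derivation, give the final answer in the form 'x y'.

√104 = [10; 5,20, …], period ℓ=2 (even) → k=1
i=0: a=10 ⇒ p=10, q=1
i=1: a=5 ⇒ p=51, q=5
fundamental: x₁=51, y₁=5  (since 2601 − 104·25 = 1)

51 5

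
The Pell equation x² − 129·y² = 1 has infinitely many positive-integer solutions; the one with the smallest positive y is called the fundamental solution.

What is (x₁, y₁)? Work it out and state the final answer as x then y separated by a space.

[11; 2,1,3,1,6,1,3,1,2,22] for √129; ℓ=10 ⇒ convergent index 9
i=0: a=11 ⇒ p=11, q=1
…
i=6: a=1 ⇒ p=1238, q=109
…
i=8: a=1 ⇒ p=6031, q=531
i=9: a=2 ⇒ p=16855, q=1484
→ (16855, 1484).  Check: 16855²=284091025, 129·1484²=284091024, difference 1.

16855 1484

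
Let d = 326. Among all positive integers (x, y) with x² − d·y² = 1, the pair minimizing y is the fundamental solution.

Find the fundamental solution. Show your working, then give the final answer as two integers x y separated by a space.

[18; 18,36] for √326; ℓ=2 ⇒ convergent index 1
step 0: (18, 1)  from 18·(1,0) + (0,1)
step 1: (325, 18)  from 18·(18,1) + (1,0)
→ (325, 18).  Check: 325²=105625, 326·18²=105624, difference 1.

325 18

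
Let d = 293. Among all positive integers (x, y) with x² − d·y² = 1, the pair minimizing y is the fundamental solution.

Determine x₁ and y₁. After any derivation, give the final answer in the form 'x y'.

12320649 719780

[17; 8,1,1,8,34] for √293; ℓ=5 ⇒ convergent index 9
a_0=17:  p_0=17·1+0=17,  q_0=17·0+1=1
a_1=8:  p_1=8·17+1=137,  q_1=8·1+0=8
…
a_3=1:  p_3=1·154+137=291,  q_3=1·9+8=17
a_4=8:  p_4=8·291+154=2482,  q_4=8·17+9=145
a_5=34:  p_5=34·2482+291=84679,  q_5=34·145+17=4947
a_6=8:  p_6=8·84679+2482=679914,  q_6=8·4947+145=39721
…
a_8=1:  p_8=1·764593+679914=1444507,  q_8=1·44668+39721=84389
a_9=8:  p_9=8·1444507+764593=12320649,  q_9=8·84389+44668=719780
(x₁, y₁) = (12320649, 719780);  12320649² − 293·719780² = 1 ✓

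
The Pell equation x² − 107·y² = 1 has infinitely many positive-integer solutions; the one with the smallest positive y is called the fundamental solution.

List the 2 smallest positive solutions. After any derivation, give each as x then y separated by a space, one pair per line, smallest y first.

962 93
1850887 178932

√107 = [10; 2,1,9,1,2,20, …], period ℓ=6 (even) → k=5
step 0: (10, 1)  from 10·(1,0) + (0,1)
step 1: (21, 2)  from 2·(10,1) + (1,0)
step 2: (31, 3)  from 1·(21,2) + (10,1)
…
step 4: (331, 32)  from 1·(300,29) + (31,3)
step 5: (962, 93)  from 2·(331,32) + (300,29)
fundamental: x₁=962, y₁=93  (since 925444 − 107·8649 = 1)
(x_2, y_2) = (962·962 + 107·93·93, 962·93 + 93·962) = (1850887, 178932)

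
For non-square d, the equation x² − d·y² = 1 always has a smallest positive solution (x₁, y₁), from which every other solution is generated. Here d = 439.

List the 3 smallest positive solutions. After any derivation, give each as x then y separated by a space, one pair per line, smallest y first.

440 21
387199 18480
340734680 16262379

√439 = [20; 1,19,1,40, …], period ℓ=4 (even) → k=3
k=0  a_k=20  p_k/q_k = 20/1
k=1  a_k=1  p_k/q_k = 21/1
k=2  a_k=19  p_k/q_k = 419/20
k=3  a_k=1  p_k/q_k = 440/21
→ (440, 21).  Check: 440²=193600, 439·21²=193599, difference 1.
(x_2, y_2) = (440·440 + 439·21·21, 440·21 + 21·440) = (387199, 18480)
(x_3, y_3) = (440·387199 + 439·21·18480, 440·18480 + 21·387199) = (340734680, 16262379)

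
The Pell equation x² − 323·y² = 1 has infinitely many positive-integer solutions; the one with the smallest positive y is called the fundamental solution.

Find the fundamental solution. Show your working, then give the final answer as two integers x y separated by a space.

√323 → a₀=17, period (1,34); ℓ=2 even so k=1
step 0: (17, 1)  from 17·(1,0) + (0,1)
step 1: (18, 1)  from 1·(17,1) + (1,0)
→ (18, 1).  Check: 18²=324, 323·1²=323, difference 1.

18 1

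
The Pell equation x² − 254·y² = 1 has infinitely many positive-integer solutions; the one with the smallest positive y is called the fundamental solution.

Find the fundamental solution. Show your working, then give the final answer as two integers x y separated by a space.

255 16

d=254: √d = [15; 1,14,1,30] (ℓ=4, even), read p_3/q_3
step 0: (15, 1)  from 15·(1,0) + (0,1)
step 1: (16, 1)  from 1·(15,1) + (1,0)
step 2: (239, 15)  from 14·(16,1) + (15,1)
step 3: (255, 16)  from 1·(239,15) + (16,1)
→ (255, 16).  Check: 255²=65025, 254·16²=65024, difference 1.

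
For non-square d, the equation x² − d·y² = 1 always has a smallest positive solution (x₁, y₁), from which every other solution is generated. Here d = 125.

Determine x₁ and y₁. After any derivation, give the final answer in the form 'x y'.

√125 → a₀=11, period (5,1,1,5,22); ℓ=5 odd so k=9
i=0: a=11 ⇒ p=11, q=1
i=1: a=5 ⇒ p=56, q=5
i=2: a=1 ⇒ p=67, q=6
i=3: a=1 ⇒ p=123, q=11
i=4: a=5 ⇒ p=682, q=61
i=5: a=22 ⇒ p=15127, q=1353
i=6: a=5 ⇒ p=76317, q=6826
i=7: a=1 ⇒ p=91444, q=8179
i=8: a=1 ⇒ p=167761, q=15005
i=9: a=5 ⇒ p=930249, q=83204
fundamental: x₁=930249, y₁=83204  (since 865363202001 − 125·6922905616 = 1)

930249 83204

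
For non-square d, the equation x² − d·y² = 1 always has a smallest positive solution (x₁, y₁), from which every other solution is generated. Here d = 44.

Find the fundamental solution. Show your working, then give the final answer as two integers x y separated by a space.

199 30

√44 = [6; 1,1,1,2,1,1,1,12, …], period ℓ=8 (even) → k=7
k=0  a_k=6  p_k/q_k = 6/1
…
k=2  a_k=1  p_k/q_k = 13/2
k=3  a_k=1  p_k/q_k = 20/3
k=4  a_k=2  p_k/q_k = 53/8
k=5  a_k=1  p_k/q_k = 73/11
k=6  a_k=1  p_k/q_k = 126/19
k=7  a_k=1  p_k/q_k = 199/30
fundamental: x₁=199, y₁=30  (since 39601 − 44·900 = 1)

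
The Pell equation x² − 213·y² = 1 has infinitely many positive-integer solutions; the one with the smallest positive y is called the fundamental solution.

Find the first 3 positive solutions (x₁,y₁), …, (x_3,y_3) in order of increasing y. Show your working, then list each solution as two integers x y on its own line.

d=213: √d = [14; 1,1,2,6,1,8,1,6,2,1,1,28] (ℓ=12, even), read p_11/q_11
i=0: a=14 ⇒ p=14, q=1
i=1: a=1 ⇒ p=15, q=1
…
i=3: a=2 ⇒ p=73, q=5
…
i=5: a=1 ⇒ p=540, q=37
…
i=7: a=1 ⇒ p=5327, q=365
…
i=9: a=2 ⇒ p=78825, q=5401
i=10: a=1 ⇒ p=115574, q=7919
i=11: a=1 ⇒ p=194399, q=13320
→ (194399, 13320).  Check: 194399²=37790971201, 213·13320²=37790971200, difference 1.
(194399+13320√213)^2 = 75581942401 + 5178789360√213
(194399+13320√213)^3 = 29386108041429599 + 2013502945575960√213

194399 13320
75581942401 5178789360
29386108041429599 2013502945575960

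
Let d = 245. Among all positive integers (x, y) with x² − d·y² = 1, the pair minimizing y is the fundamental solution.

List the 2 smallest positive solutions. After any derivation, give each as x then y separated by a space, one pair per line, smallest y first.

51841 3312
5374978561 343394784

√245 = [15; 1,1,1,7,6,7,1,1,1,30, …], period ℓ=10 (even) → k=9
i=0: a=15 ⇒ p=15, q=1
…
i=3: a=1 ⇒ p=47, q=3
i=4: a=7 ⇒ p=360, q=23
i=5: a=6 ⇒ p=2207, q=141
i=6: a=7 ⇒ p=15809, q=1010
…
i=8: a=1 ⇒ p=33825, q=2161
i=9: a=1 ⇒ p=51841, q=3312
(x₁, y₁) = (51841, 3312);  51841² − 245·3312² = 1 ✓
(x_2, y_2) = (51841·51841 + 245·3312·3312, 51841·3312 + 3312·51841) = (5374978561, 343394784)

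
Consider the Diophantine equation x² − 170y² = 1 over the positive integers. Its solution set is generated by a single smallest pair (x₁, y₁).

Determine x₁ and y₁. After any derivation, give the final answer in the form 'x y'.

339 26

√170 → a₀=13, period (26); ℓ=1 odd so k=1
a_0=13:  p_0=13·1+0=13,  q_0=13·0+1=1
a_1=26:  p_1=26·13+1=339,  q_1=26·1+0=26
→ (339, 26).  Check: 339²=114921, 170·26²=114920, difference 1.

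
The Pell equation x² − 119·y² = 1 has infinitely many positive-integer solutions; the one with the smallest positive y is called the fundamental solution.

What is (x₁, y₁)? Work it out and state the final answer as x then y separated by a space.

d=119: √d = [10; 1,9,1,20] (ℓ=4, even), read p_3/q_3
a_0=10:  p_0=10·1+0=10,  q_0=10·0+1=1
a_1=1:  p_1=1·10+1=11,  q_1=1·1+0=1
a_2=9:  p_2=9·11+10=109,  q_2=9·1+1=10
a_3=1:  p_3=1·109+11=120,  q_3=1·10+1=11
(x₁, y₁) = (120, 11);  120² − 119·11² = 1 ✓

120 11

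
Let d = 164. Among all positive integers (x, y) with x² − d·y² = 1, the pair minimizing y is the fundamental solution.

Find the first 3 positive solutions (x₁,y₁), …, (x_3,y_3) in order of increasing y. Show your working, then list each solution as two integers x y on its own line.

[12; 1,4,6,4,1,24] for √164; ℓ=6 ⇒ convergent index 5
step 0: (12, 1)  from 12·(1,0) + (0,1)
…
step 3: (397, 31)  from 6·(64,5) + (13,1)
step 4: (1652, 129)  from 4·(397,31) + (64,5)
step 5: (2049, 160)  from 1·(1652,129) + (397,31)
fundamental: x₁=2049, y₁=160  (since 4198401 − 164·25600 = 1)
k=2:  x_2 = 2049·2049+164·160·160 = 8396801,  y_2 = 2049·160+160·2049 = 655680
k=3:  x_3 = 2049·8396801+164·160·655680 = 34410088449,  y_3 = 2049·655680+160·8396801 = 2686976480

2049 160
8396801 655680
34410088449 2686976480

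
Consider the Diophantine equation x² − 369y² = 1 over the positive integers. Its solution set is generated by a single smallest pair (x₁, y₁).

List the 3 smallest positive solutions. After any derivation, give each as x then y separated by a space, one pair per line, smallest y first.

[19; 4,1,3,2,7,4,7,2,3,1,4,38] for √369; ℓ=12 ⇒ convergent index 11
k=0  a_k=19  p_k/q_k = 19/1
…
k=2  a_k=1  p_k/q_k = 96/5
…
k=4  a_k=2  p_k/q_k = 826/43
k=5  a_k=7  p_k/q_k = 6147/320
k=6  a_k=4  p_k/q_k = 25414/1323
k=7  a_k=7  p_k/q_k = 184045/9581
k=8  a_k=2  p_k/q_k = 393504/20485
…
k=10  a_k=1  p_k/q_k = 1758061/91521
k=11  a_k=4  p_k/q_k = 8396801/437120
→ (8396801, 437120).  Check: 8396801²=70506267033601, 369·437120²=70506267033600, difference 1.
(x_2, y_2) = (8396801·8396801 + 369·437120·437120, 8396801·437120 + 437120·8396801) = (141012534067201, 7340819306240)
(x_3, y_3) = (8396801·141012534067201 + 369·437120·7340819306240, 8396801·7340819306240 + 437120·141012534067201) = (2368108374136006451201, 123278797782910239360)

8396801 437120
141012534067201 7340819306240
2368108374136006451201 123278797782910239360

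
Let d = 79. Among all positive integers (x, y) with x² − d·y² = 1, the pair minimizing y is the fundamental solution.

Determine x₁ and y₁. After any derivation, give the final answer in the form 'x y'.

80 9

√79 = [8; 1,7,1,16, …], period ℓ=4 (even) → k=3
k=0  a_k=8  p_k/q_k = 8/1
…
k=2  a_k=7  p_k/q_k = 71/8
k=3  a_k=1  p_k/q_k = 80/9
fundamental: x₁=80, y₁=9  (since 6400 − 79·81 = 1)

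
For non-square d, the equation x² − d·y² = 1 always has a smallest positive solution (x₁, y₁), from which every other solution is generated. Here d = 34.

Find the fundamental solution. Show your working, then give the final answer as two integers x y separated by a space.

35 6

√34 = [5; 1,4,1,10, …], period ℓ=4 (even) → k=3
a_0=5:  p_0=5·1+0=5,  q_0=5·0+1=1
a_1=1:  p_1=1·5+1=6,  q_1=1·1+0=1
a_2=4:  p_2=4·6+5=29,  q_2=4·1+1=5
a_3=1:  p_3=1·29+6=35,  q_3=1·5+1=6
(x₁, y₁) = (35, 6);  35² − 34·6² = 1 ✓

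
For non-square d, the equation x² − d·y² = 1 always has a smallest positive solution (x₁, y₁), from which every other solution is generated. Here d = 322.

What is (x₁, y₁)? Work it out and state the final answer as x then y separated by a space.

323 18

d=322: √d = [17; 1,16,1,34] (ℓ=4, even), read p_3/q_3
k=0  a_k=17  p_k/q_k = 17/1
…
k=2  a_k=16  p_k/q_k = 305/17
k=3  a_k=1  p_k/q_k = 323/18
fundamental: x₁=323, y₁=18  (since 104329 − 322·324 = 1)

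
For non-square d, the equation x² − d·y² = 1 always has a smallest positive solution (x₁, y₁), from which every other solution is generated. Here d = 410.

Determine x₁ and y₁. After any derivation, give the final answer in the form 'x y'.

81 4

√410 = [20; 4,40, …], period ℓ=2 (even) → k=1
step 0: (20, 1)  from 20·(1,0) + (0,1)
step 1: (81, 4)  from 4·(20,1) + (1,0)
→ (81, 4).  Check: 81²=6561, 410·4²=6560, difference 1.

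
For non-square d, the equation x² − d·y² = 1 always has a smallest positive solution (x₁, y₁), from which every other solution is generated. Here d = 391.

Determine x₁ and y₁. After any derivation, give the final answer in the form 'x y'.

7338680 371133

d=391: √d = [19; 1,3,2,2,1,…,3,1,38] (ℓ=16, even), read p_15/q_15
k=0  a_k=19  p_k/q_k = 19/1
k=1  a_k=1  p_k/q_k = 20/1
k=2  a_k=3  p_k/q_k = 79/4
…
k=4  a_k=2  p_k/q_k = 435/22
…
k=7  a_k=2  p_k/q_k = 2709/137
…
k=9  a_k=2  p_k/q_k = 107747/5449
…
k=12  a_k=2  p_k/q_k = 696292/35213
k=13  a_k=2  p_k/q_k = 1660597/83980
k=14  a_k=3  p_k/q_k = 5678083/287153
k=15  a_k=1  p_k/q_k = 7338680/371133
→ (7338680, 371133).  Check: 7338680²=53856224142400, 391·371133²=53856224142399, difference 1.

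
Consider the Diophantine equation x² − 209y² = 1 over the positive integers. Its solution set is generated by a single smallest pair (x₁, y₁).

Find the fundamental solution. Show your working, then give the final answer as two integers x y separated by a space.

√209 = [14; 2,5,3,2,3,5,2,28, …], period ℓ=8 (even) → k=7
step 0: (14, 1)  from 14·(1,0) + (0,1)
step 1: (29, 2)  from 2·(14,1) + (1,0)
step 2: (159, 11)  from 5·(29,2) + (14,1)
…
step 4: (1171, 81)  from 2·(506,35) + (159,11)
step 5: (4019, 278)  from 3·(1171,81) + (506,35)
step 6: (21266, 1471)  from 5·(4019,278) + (1171,81)
step 7: (46551, 3220)  from 2·(21266,1471) + (4019,278)
fundamental: x₁=46551, y₁=3220  (since 2166995601 − 209·10368400 = 1)

46551 3220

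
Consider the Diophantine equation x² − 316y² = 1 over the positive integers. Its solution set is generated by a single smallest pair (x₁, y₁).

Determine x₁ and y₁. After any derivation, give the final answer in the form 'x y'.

[17; 1,3,2,8,2,3,1,34] for √316; ℓ=8 ⇒ convergent index 7
i=0: a=17 ⇒ p=17, q=1
…
i=2: a=3 ⇒ p=71, q=4
i=3: a=2 ⇒ p=160, q=9
…
i=6: a=3 ⇒ p=9937, q=559
i=7: a=1 ⇒ p=12799, q=720
fundamental: x₁=12799, y₁=720  (since 163814401 − 316·518400 = 1)

12799 720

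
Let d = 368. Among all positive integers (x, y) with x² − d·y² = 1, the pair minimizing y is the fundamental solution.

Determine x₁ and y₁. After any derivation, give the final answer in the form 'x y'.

√368 = [19; 5,2,5,38, …], period ℓ=4 (even) → k=3
step 0: (19, 1)  from 19·(1,0) + (0,1)
step 1: (96, 5)  from 5·(19,1) + (1,0)
step 2: (211, 11)  from 2·(96,5) + (19,1)
step 3: (1151, 60)  from 5·(211,11) + (96,5)
fundamental: x₁=1151, y₁=60  (since 1324801 − 368·3600 = 1)

1151 60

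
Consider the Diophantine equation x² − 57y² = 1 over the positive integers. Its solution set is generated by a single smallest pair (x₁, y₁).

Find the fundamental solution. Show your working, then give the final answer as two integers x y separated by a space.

[7; 1,1,4,1,1,14] for √57; ℓ=6 ⇒ convergent index 5
i=0: a=7 ⇒ p=7, q=1
…
i=3: a=4 ⇒ p=68, q=9
i=4: a=1 ⇒ p=83, q=11
i=5: a=1 ⇒ p=151, q=20
→ (151, 20).  Check: 151²=22801, 57·20²=22800, difference 1.

151 20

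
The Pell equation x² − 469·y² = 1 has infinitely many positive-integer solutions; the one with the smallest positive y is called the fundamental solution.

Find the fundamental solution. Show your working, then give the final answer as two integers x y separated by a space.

137215 6336

d=469: √d = [21; 1,1,1,10,6,10,1,1,1,42] (ℓ=10, even), read p_9/q_9
k=0  a_k=21  p_k/q_k = 21/1
…
k=2  a_k=1  p_k/q_k = 43/2
…
k=4  a_k=10  p_k/q_k = 693/32
…
k=8  a_k=1  p_k/q_k = 90069/4159
k=9  a_k=1  p_k/q_k = 137215/6336
(x₁, y₁) = (137215, 6336);  137215² − 469·6336² = 1 ✓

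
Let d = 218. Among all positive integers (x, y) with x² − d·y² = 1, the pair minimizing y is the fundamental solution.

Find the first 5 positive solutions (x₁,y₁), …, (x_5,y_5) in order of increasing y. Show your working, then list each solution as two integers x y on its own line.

d=218: √d = [14; 1,3,3,1,28] (ℓ=5, odd), read p_9/q_9
step 0: (14, 1)  from 14·(1,0) + (0,1)
…
step 3: (192, 13)  from 3·(59,4) + (15,1)
step 4: (251, 17)  from 1·(192,13) + (59,4)
step 5: (7220, 489)  from 28·(251,17) + (192,13)
…
step 7: (29633, 2007)  from 3·(7471,506) + (7220,489)
step 8: (96370, 6527)  from 3·(29633,2007) + (7471,506)
step 9: (126003, 8534)  from 1·(96370,6527) + (29633,2007)
→ (126003, 8534).  Check: 126003²=15876756009, 218·8534²=15876756008, difference 1.
k=2:  x_2 = 126003·126003+218·8534·8534 = 31753512017,  y_2 = 126003·8534+8534·126003 = 2150619204
k=3:  x_3 = 126003·31753512017+218·8534·2150619204 = 8002075549230099,  y_3 = 126003·2150619204+8534·31753512017 = 541968943114690
k=4:  x_4 = 126003·8002075549230099+218·8534·541968943114690 = 2016571050827526816577,  y_4 = 126003·541968943114690+8534·8002075549230099 = 136579425476409948936
k=5:  x_5 = 126003·2016571050827526816577+218·8534·136579425476409948936 = 508188004226839647389073363,  y_5 = 126003·136579425476409948936+8534·2016571050827526816577 = 34418834696066196648450926

126003 8534
31753512017 2150619204
8002075549230099 541968943114690
2016571050827526816577 136579425476409948936
508188004226839647389073363 34418834696066196648450926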